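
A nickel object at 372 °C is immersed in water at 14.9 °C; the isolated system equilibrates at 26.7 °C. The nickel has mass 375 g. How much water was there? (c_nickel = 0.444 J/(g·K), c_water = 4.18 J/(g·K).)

m ≈ 1170 g

|Q_nickel| = |Q_water|:
375×0.444×(372 − 26.7) = m×4.18×(26.7 − 14.9)
49.32 m = 57492  ⇒  m ≈ 1166 g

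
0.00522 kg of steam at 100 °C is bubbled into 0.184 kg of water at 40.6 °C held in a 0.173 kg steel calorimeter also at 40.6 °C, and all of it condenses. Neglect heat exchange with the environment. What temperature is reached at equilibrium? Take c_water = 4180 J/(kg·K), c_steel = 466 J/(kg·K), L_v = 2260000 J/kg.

T_f ≈ 55.6 °C

Energy conservation, ΣQ = 0:
steam→water at 100 °C releases m L_v = 0.00522×2260000 = 11797
  condensed water 100 °C→T: 21.82(T − 100)
  original water: 769.12(T − 40.6)
  steel cup: 0.173×466×(T − 40.6) = 80.62(T − 40.6)
871.56 T = 11797 + 2182 + 34499 = 48479
T ≈ 55.62 °C (< 100 °C, so full condensation is consistent).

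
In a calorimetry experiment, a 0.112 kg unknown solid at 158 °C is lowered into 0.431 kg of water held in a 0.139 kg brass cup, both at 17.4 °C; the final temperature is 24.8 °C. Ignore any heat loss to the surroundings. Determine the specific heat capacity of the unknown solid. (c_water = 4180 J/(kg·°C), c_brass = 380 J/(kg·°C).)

c ≈ 920 J/(kg·°C)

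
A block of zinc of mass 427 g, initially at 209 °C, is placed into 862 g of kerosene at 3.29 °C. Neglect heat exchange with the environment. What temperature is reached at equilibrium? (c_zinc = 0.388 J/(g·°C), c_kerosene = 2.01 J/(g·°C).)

Set heat shed by the hot body equal to heat absorbed by the cold body:
427*0.388*(209 − T) = 862*2.01*(T − 3.29)
165.68(209 − T) = 1732.6(T − 3.29)
1898.3 T = 40327  ⇒  T ≈ 21.24 °C

T_f ≈ 21.2 °C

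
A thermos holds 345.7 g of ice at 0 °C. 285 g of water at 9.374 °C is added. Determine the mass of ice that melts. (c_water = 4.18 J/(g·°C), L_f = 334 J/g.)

m_melted ≈ 33.4 g

Heat available from the water dropping to 0 °C: 285×4.18×9.374 = 11167 J.
To melt every bit of ice: 345.7×334 = 115464 J.
Since 11167 < 115464 J, not all the ice melts; equilibrium is at 0 °C.
Mass melted = 11167/334 ≈ 33.43 g.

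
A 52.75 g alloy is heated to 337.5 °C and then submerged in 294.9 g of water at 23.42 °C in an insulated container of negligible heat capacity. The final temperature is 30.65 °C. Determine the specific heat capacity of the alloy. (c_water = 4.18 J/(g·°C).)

Setting the total heat transfer to zero:
52.75×c×(30.65 − 337.5) + 294.9×4.18×(30.65 − 23.42) = 0
-16186 c = -8912.3
c = -8912.3/-16186 ≈ 0.5506 J/(g·°C)

c ≈ 0.551 J/(g·°C)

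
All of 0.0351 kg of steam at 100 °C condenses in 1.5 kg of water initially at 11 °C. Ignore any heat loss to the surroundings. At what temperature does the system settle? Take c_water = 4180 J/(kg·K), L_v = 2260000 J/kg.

T_f ≈ 25.4 °C

Heat gained plus heat lost sum to zero:
condense steam: −0.0351·2260000 = −79326
  condensate cools 100→T: 0.0351·4180·(T − 100) = 146.72(T − 100)
  water warms: 1.5·4180·(T − 11) = 6270(T − 11)
6416.7 T = 79326 + 14672 + 68970 = 162968
T ≈ 25.40 °C (< 100 °C, so full condensation is consistent).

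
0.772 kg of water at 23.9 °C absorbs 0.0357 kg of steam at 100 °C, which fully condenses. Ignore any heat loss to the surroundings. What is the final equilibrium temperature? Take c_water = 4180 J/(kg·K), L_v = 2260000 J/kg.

T_f ≈ 51.2 °C

Let T be the final temperature. ΣQ_i = 0:
latent heat released on condensation: 0.0357·2260000 = 80682
  condensed water 100 °C→T: 149.23(T − 100)
  water warms: 0.772·4180·(T − 23.9) = 3227(T − 23.9)
3376.2 T = 80682 + 14923 + 77124 = 172729
T ≈ 51.16 °C — below 100 °C, confirming all the steam condensed.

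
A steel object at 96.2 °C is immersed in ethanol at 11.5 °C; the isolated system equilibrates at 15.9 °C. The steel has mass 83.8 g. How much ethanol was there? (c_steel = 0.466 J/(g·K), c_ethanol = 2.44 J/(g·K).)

|Q_steel| = |Q_ethanol|:
83.8×0.466×(96.2 − 15.9) = m×2.44×(15.9 − 11.5)
10.74 m = 3135.8  ⇒  m ≈ 292.1 g

m ≈ 292 g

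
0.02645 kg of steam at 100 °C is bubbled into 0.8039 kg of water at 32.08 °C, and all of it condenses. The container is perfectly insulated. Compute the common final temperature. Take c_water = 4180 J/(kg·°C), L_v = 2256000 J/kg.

Taking heat into each body as positive, Σ m c ΔT = 0:
condense steam: −0.02645×2256000 = −59671; condensate cools 100→T: 0.02645×4180×(T − 100) = 110.56(T − 100); water warms: 0.8039×4180×(T − 32.08) = 3360.3(T − 32.08)
3470.9 T = 59671 + 11056 + 107798 = 178526
T ≈ 51.44 °C, under the boiling point, so the assumption holds.

T_f ≈ 51.4 °C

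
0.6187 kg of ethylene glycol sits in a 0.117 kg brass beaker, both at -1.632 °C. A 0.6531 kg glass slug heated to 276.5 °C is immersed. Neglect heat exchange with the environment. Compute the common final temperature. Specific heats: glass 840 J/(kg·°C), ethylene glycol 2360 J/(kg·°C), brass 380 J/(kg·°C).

Conservation of energy gives ΣQ = 0:
0.6531×840×(T − 276.5) + 0.6187×2360×(T − (-1.632)) + 0.117×380×(T − (-1.632)) = 0
548.6(T − 276.5) + 1460.1(T − (-1.632)) + 44.46(T − (-1.632)) = 0
2053.2 T = 149234
T ≈ 72.68 °C

T_f ≈ 72.7 °C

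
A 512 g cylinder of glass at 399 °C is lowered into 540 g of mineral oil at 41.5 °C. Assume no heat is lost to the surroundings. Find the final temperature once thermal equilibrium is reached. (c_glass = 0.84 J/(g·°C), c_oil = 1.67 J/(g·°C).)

|Q_glass| = |Q_oil|:
512×0.84×(399 − T) = 540×1.67×(T − 41.5)
430.08(399 − T) = 901.8(T − 41.5)
1331.9 T = 209027  ⇒  T ≈ 156.94 °C

T_f ≈ 156.9 °C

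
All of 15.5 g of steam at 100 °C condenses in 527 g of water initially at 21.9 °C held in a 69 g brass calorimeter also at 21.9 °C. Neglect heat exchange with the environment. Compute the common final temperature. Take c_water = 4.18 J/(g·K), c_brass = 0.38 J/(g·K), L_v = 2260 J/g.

Energy conservation, ΣQ = 0:
latent heat released on condensation: 15.5×2260 = 35030
  condensate cools 100→T: 15.5×4.18×(T − 100) = 64.79(T − 100)
  water warms: 527×4.18×(T − 21.9) = 2202.9(T − 21.9)
  brass cup: 69×0.38×(T − 21.9) = 26.22(T − 21.9)
2293.9 T = 35030 + 6479 + 48817 = 90326
T ≈ 39.38 °C — below 100 °C, confirming all the steam condensed.

T_f ≈ 39.4 °C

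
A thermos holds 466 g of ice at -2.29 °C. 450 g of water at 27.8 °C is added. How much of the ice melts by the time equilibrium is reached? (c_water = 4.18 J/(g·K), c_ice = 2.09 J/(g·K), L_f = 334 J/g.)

Water can give up m c ΔT = 450·4.18·27.8 = 52292 J before reaching 0 °C.
Warming the ice to 0 °C takes 466·2.09·2.29 = 2230.3 J, leaving 50061 J for melting.
Fully melting the ice requires m_ice L_f = 466·334 = 155644 J.
50061 J < 155644 J, so only part of the ice melts and the system sits at 0 °C.
Mass melted = 50061/334 ≈ 149.9 g.

m_melted ≈ 150 g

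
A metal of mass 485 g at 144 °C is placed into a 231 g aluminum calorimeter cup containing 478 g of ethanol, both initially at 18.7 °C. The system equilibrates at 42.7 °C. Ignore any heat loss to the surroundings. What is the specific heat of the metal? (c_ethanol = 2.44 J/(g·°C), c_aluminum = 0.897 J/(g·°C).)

Conservation of energy gives ΣQ = 0:
485×c×(42.7 − 144) + 478×2.44×(42.7 − 18.7) + 231×0.897×(42.7 − 18.7) = 0
-49130 c = -32965
c = -32965/-49130 ≈ 0.671 J/(g·°C)

c ≈ 0.671 J/(g·°C)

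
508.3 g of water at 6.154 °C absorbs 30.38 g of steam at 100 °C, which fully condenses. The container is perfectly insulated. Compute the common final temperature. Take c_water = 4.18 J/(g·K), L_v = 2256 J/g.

Net heat exchanged in the isolated system is zero:
latent heat released on condensation: 30.38·2256 = 68537
  condensed water 100 °C→T: 126.99(T − 100)
  original water: 2124.7(T − 6.154)
2251.7 T = 68537 + 12699 + 13075 = 94311
T ≈ 41.88 °C, under the boiling point, so the assumption holds.

T_f ≈ 41.9 °C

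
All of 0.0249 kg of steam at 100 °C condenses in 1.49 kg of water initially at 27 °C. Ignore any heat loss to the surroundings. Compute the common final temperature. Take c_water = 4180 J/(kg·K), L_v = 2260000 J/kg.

Energy conservation, ΣQ = 0:
latent heat released on condensation: 0.0249×2260000 = 56274; condensate cools 100→T: 0.0249×4180×(T − 100) = 104.08(T − 100); water warms: 1.49×4180×(T − 27) = 6228.2(T − 27)
6332.3 T = 56274 + 10408 + 168161 = 234844
T ≈ 37.09 °C — below 100 °C, confirming all the steam condensed.

T_f ≈ 37.1 °C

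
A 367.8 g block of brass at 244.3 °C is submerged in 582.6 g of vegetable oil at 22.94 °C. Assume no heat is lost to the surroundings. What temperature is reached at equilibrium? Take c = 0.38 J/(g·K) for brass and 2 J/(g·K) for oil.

T_f ≈ 46.6 °C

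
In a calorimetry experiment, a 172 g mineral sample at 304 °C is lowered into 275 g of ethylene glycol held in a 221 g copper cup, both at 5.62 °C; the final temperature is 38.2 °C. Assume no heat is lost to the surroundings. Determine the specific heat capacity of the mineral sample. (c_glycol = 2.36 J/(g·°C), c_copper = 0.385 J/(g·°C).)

c ≈ 0.523 J/(g·°C)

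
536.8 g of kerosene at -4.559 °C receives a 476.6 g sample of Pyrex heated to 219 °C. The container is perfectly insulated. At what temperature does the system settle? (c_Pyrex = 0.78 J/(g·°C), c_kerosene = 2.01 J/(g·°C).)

|Q_Pyrex| = |Q_kerosene|:
476.6×0.78×(219 − T) = 536.8×2.01×(T − (-4.559))
371.75(219 − T) = 1079(T − (-4.559))
1450.7 T = 76494  ⇒  T ≈ 52.73 °C

T_f ≈ 52.7 °C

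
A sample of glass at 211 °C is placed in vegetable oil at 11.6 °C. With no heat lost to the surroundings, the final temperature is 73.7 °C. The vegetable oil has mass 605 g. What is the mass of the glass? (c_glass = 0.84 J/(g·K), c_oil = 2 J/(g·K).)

Energy conservation, ΣQ = 0:
m·0.84·(73.7 − 211) + 605·2·(73.7 − 11.6) = 0
-115.33 m = -75141
m = -75141/-115.33 ≈ 651.5 g

m ≈ 652 g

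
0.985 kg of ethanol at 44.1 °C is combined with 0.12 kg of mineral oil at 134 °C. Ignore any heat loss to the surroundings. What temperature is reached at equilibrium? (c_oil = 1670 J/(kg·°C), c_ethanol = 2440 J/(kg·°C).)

|Q_oil| = |Q_ethanol|:
0.12·1670·(134 − T) = 0.985·2440·(T − 44.1)
200.4(134 − T) = 2403.4(T − 44.1)
2603.8 T = 132844  ⇒  T ≈ 51.02 °C

T_f ≈ 51.0 °C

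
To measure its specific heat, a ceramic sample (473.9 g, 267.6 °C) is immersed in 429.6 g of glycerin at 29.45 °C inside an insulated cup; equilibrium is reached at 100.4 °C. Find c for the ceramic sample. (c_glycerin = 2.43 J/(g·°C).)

c ≈ 0.935 J/(g·°C)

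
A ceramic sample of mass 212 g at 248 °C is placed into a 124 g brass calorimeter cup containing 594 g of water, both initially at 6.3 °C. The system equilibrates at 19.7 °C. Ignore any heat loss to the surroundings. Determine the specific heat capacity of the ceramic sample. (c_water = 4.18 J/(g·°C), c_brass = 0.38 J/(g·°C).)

c ≈ 0.7 J/(g·°C)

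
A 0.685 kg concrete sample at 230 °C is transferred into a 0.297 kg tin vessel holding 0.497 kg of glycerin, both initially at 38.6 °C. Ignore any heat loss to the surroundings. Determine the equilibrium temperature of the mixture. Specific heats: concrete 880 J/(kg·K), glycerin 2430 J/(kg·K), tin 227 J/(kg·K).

T_f ≈ 100.0 °C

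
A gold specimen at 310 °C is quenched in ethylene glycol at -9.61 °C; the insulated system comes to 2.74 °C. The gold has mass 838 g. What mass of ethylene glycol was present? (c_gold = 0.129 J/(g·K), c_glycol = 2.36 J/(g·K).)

m ≈ 1140 g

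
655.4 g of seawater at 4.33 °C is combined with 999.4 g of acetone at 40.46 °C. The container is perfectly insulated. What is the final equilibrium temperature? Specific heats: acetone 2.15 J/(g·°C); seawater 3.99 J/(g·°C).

T_f ≈ 20.6 °C

Conservation of energy gives ΣQ = 0:
999.4×2.15×(T − 40.46) + 655.4×3.99×(T − 4.33) = 0
(2148.7 + 2615) T = 2148.7×40.46 + 2615×4.33
T = 98260 / 4763.8 = 20.6 °C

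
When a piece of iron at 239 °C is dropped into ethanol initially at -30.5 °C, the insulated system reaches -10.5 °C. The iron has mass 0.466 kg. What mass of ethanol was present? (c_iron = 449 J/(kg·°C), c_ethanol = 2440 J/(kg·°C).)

|Q_iron| = |Q_ethanol|:
0.466×449×(239 − -10.5) = m×2440×(-10.5 − (-30.5))
48800 m = 52204  ⇒  m ≈ 1.07 kg

m ≈ 1.07 kg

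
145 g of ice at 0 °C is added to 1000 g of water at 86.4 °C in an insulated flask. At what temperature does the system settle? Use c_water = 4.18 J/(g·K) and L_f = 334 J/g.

Taking heat into each body as positive, Σ m c ΔT = 0:
melt ice: 145×334 = 48430
  meltwater 0→T: 145×4.18×T = 606.1 T
  water: 4180(T − 86.4)
4786.1 T = 361152 − 48430 = 312722
T ≈ 65.34 °C (positive, so assuming full melt was valid).

T_f ≈ 65.3 °C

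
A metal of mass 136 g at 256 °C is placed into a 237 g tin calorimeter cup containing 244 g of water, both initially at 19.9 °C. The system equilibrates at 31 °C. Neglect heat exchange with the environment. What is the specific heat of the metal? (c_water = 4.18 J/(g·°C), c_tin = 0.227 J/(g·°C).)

c ≈ 0.389 J/(g·°C)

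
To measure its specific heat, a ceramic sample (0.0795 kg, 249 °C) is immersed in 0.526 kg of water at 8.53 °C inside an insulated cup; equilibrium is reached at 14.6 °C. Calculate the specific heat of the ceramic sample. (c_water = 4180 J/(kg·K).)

Heat lost by the ceramic sample = heat gained by the water:
0.0795·c·(249 − 14.6) = 0.526·4180·(14.6 − 8.53)
18.63 c = 13346  ⇒  c ≈ 716.2 J/(kg·K)

c ≈ 716 J/(kg·K)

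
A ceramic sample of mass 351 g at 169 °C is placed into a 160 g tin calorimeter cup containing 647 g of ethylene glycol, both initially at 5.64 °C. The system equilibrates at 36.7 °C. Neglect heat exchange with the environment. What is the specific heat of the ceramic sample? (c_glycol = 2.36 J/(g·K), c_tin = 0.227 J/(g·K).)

c ≈ 1.05 J/(g·K)

Setting the total heat transfer to zero:
351×c×(36.7 − 169) + 647×2.36×(36.7 − 5.64) + 160×0.227×(36.7 − 5.64) = 0
-46437 c = -48554
c = -48554/-46437 ≈ 1.046 J/(g·K)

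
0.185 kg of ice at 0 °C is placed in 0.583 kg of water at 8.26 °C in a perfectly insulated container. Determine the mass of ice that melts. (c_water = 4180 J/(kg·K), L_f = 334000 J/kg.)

m_melted ≈ 0.0603 kg

Cooling the water to 0 °C releases 0.583·4180·8.26 = 20129 J.
Melting all 0.185 kg of ice would need 0.185·334000 = 61790 J.
That's not enough to melt it all — equilibrium is at 0 °C with ice remaining.
m_melted·334000 = 20129  ⇒  m_melted ≈ 0.06027 kg.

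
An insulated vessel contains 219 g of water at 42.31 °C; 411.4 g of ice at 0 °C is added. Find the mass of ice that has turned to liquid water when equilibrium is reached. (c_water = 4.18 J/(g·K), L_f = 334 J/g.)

m_melted ≈ 116 g

Water can give up m c ΔT = 219·4.18·42.31 = 38731 J before reaching 0 °C.
To melt every bit of ice: 411.4·334 = 137408 J.
That's not enough to melt it all — equilibrium is at 0 °C with ice remaining.
Mass melted = 38731/334 ≈ 116 g.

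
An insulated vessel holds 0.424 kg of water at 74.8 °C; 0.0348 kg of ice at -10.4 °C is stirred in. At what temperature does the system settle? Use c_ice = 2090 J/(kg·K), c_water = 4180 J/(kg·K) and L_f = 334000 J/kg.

T_f ≈ 62.7 °C

Let T be the final temperature. ΣQ_i = 0:
ice -10.4→0 °C: 0.0348·2090·10.4 = 756.41
  melt ice: 0.0348·334000 = 11623
  meltwater 0→T: 0.0348·4180·T = 145.46 T
  water cools: 0.424·4180·(T − 74.8) = 1772.3(T − 74.8)
1917.8 T = 132570 − 12380 = 120190
T ≈ 62.67 °C — above 0 °C, consistent with complete melting.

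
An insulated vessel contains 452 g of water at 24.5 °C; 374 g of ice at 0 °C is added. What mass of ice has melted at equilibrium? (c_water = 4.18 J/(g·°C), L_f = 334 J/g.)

Water can give up m c ΔT = 452×4.18×24.5 = 46289 J before reaching 0 °C.
Fully melting the ice requires m_ice L_f = 374×334 = 124916 J.
That's not enough to melt it all — equilibrium is at 0 °C with ice remaining.
Mass melted = 46289/334 ≈ 138.6 g.

m_melted ≈ 139 g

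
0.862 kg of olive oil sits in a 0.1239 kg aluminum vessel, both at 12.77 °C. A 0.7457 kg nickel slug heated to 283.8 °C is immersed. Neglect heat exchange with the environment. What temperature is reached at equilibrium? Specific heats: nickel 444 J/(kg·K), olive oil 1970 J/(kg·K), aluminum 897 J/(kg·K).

T_f ≈ 54.7 °C

Let T be the final temperature. ΣQ_i = 0:
0.7457×444×(T − 283.8) + 0.862×1970×(T − 12.77) + 0.1239×897×(T − 12.77) = 0
2140.4 T = 117068
T = 117068/2140.4 ≈ 54.70 °C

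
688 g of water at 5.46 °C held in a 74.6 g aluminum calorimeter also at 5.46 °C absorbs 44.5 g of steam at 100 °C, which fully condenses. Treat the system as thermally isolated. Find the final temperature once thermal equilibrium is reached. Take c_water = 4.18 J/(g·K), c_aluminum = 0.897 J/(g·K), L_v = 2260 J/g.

Conservation of energy gives ΣQ = 0:
condense steam: −44.5·2260 = −100570
  condensate cools 100→T: 44.5·4.18·(T − 100) = 186.01(T − 100)
  water warms: 688·4.18·(T − 5.46) = 2875.8(T − 5.46)
  aluminum cup: 74.6·0.897·(T − 5.46) = 66.92(T − 5.46)
3128.8 T = 100570 + 18601 + 16067 = 135238
T ≈ 43.22 °C — below 100 °C, confirming all the steam condensed.

T_f ≈ 43.2 °C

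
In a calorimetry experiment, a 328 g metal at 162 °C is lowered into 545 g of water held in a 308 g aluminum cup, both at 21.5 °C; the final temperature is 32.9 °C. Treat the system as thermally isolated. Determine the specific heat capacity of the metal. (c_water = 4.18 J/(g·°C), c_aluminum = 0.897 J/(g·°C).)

c ≈ 0.688 J/(g·°C)

Setting the total heat transfer to zero:
328×c×(32.9 − 162) + 545×4.18×(32.9 − 21.5) + 308×0.897×(32.9 − 21.5) = 0
-42345 c = -29120
c = -29120/-42345 ≈ 0.6877 J/(g·°C)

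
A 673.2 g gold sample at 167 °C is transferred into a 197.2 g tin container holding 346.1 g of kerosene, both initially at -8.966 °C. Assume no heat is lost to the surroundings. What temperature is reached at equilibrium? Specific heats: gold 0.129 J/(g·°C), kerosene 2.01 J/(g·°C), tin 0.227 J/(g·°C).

T_f ≈ 9.5 °C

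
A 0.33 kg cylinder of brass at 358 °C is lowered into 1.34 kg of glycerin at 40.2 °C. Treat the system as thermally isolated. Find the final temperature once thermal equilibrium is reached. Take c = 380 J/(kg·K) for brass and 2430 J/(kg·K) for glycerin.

T_f ≈ 52.0 °C

|Q_brass| = |Q_glycerin|:
0.33·380·(358 − T) = 1.34·2430·(T − 40.2)
125.4(358 − T) = 3256.2(T − 40.2)
3381.6 T = 175792  ⇒  T ≈ 51.98 °C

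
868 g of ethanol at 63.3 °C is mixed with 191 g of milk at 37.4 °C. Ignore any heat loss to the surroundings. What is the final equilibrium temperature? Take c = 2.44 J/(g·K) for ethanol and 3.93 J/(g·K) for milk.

|Q_ethanol| = |Q_milk|:
868×2.44×(63.3 − T) = 191×3.93×(T − 37.4)
2117.9(63.3 − T) = 750.63(T − 37.4)
2868.6 T = 162138  ⇒  T ≈ 56.52 °C

T_f ≈ 56.5 °C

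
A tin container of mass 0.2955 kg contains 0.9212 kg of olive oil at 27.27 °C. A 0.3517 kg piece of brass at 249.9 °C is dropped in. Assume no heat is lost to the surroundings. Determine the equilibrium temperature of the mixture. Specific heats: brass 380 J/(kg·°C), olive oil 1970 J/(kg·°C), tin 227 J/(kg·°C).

T_f ≈ 42.0 °C

T_f = Σ m_i c_i T_i / Σ m_i c_i:
T_f = (133.65×249.9 + 1814.8×27.27 + 67.08×27.27) / (133.65 + 1814.8 + 67.08)
    = 84716 / 2015.5 ≈ 42.03 °C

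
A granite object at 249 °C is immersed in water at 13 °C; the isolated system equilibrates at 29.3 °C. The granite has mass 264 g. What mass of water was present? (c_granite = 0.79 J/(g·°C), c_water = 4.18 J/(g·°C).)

|Q_granite| = |Q_water|:
264×0.79×(249 − 29.3) = m×4.18×(29.3 − 13)
68.13 m = 45821  ⇒  m ≈ 672.5 g

m ≈ 673 g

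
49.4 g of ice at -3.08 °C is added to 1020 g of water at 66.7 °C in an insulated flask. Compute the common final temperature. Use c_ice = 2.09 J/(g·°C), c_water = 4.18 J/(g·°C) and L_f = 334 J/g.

T_f ≈ 59.9 °C

Setting the total heat transfer to zero:
warm ice to 0 °C: 49.4·2.09·(0 − (-3.08)) = 318
  fusion: m_ice L_f = 49.4·334 = 16500
  meltwater 0→T: 49.4·4.18·T = 206.49 T
  water: 4263.6(T − 66.7)
4470.1 T = 284382 − 16818 = 267565
T ≈ 59.86 °C (positive, so assuming full melt was valid).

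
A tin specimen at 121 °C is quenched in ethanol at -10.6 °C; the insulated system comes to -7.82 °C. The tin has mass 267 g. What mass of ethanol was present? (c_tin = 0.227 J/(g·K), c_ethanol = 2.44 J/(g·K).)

m ≈ 1150 g

|Q_tin| = |Q_ethanol|:
267×0.227×(121 − -7.82) = m×2.44×(-7.82 − (-10.6))
6.783 m = 7807.7  ⇒  m ≈ 1151 g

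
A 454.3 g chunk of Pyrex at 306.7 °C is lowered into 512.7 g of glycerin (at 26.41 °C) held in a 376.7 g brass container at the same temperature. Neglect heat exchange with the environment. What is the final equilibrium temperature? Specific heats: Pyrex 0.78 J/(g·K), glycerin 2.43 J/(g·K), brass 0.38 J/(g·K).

T_f ≈ 83.4 °C

Taking heat into each body as positive, Σ m c ΔT = 0:
454.3×0.78×(T − 306.7) + 512.7×2.43×(T − 26.41) + 376.7×0.38×(T − 26.41) = 0
1743.4 T = 145364
T = 145364 / 1743.4 = 83.4 °C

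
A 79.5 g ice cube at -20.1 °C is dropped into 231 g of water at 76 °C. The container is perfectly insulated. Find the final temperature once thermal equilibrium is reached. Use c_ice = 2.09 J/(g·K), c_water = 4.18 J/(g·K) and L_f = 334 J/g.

Let T be the final temperature. ΣQ_i = 0:
warm ice to 0 °C: 79.5×2.09×(0 − (-20.1)) = 3339.7
  fusion: m_ice L_f = 79.5×334 = 26553
  warm the meltwater: 332.31 T
  water cools: 231×4.18×(T − 76) = 965.58(T − 76)
1297.9 T = 73384 − 29893 = 43491
T ≈ 33.51 °C. Since T > 0 °C, the all-ice-melts assumption holds.

T_f ≈ 33.5 °C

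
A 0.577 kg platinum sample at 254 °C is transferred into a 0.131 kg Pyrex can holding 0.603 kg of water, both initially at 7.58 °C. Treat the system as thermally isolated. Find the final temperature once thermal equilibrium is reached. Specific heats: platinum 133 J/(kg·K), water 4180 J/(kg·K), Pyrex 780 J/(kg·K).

Let T be the final temperature. ΣQ_i = 0:
0.577*133*(T − 254) + 0.603*4180*(T − 7.58) + 0.131*780*(T − 7.58) = 0
76.74(T − 254) + 2520.5(T − 7.58) + 102.18(T − 7.58) = 0
2699.5 T = 39372
T = 39372/2699.5 ≈ 14.59 °C

T_f ≈ 14.6 °C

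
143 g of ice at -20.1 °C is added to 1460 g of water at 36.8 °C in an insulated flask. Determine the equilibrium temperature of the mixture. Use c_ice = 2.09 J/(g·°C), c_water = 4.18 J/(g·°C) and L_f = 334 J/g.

T_f ≈ 25.5 °C

Conservation of energy gives ΣQ = 0:
ice -20.1→0 °C: 143·2.09·20.1 = 6007.3; melt ice: 143·334 = 47762; warm the meltwater: 597.74 T; water: 6102.8(T − 36.8)
6700.5 T = 224583 − 53769 = 170814
T ≈ 25.49 °C (positive, so assuming full melt was valid).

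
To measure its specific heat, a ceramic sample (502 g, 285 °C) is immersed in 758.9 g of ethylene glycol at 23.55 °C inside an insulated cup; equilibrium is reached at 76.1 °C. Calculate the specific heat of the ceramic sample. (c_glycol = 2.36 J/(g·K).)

Taking heat into each body as positive, Σ m c ΔT = 0:
502×c×(76.1 − 285) + 758.9×2.36×(76.1 − 23.55) = 0
-104868 c = -94117
c = -94117/-104868 ≈ 0.8975 J/(g·K)

c ≈ 0.897 J/(g·K)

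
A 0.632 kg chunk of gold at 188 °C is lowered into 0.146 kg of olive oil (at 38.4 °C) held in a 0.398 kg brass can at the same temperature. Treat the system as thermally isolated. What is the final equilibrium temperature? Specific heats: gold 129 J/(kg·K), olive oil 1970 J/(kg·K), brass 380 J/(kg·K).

T_f ≈ 61.8 °C

Setting the total heat transfer to zero:
0.632·129·(T − 188) + 0.146·1970·(T − 38.4) + 0.398·380·(T − 38.4) = 0
81.53(T − 188) + 287.62(T − 38.4) + 151.24(T − 38.4) = 0
(81.53 + 287.62 + 151.24) T = 81.53·188 + 287.62·38.4 + 151.24·38.4
T ≈ 61.84 °C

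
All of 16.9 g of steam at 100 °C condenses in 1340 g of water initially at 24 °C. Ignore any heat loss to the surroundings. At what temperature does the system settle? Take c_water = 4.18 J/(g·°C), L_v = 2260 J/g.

T_f ≈ 31.7 °C

Net heat exchanged in the isolated system is zero:
steam→water at 100 °C releases m L_v = 16.9×2260 = 38194
  condensate cools 100→T: 16.9×4.18×(T − 100) = 70.64(T − 100)
  water warms: 1340×4.18×(T − 24) = 5601.2(T − 24)
5671.8 T = 38194 + 7064.2 + 134429 = 179687
T ≈ 31.68 °C — below 100 °C, confirming all the steam condensed.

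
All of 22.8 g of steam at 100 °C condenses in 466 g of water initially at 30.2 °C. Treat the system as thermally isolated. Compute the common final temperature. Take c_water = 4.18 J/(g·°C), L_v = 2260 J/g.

Net heat exchanged in the isolated system is zero:
condense steam: −22.8·2260 = −51528
  condensate cools 100→T: 22.8·4.18·(T − 100) = 95.3(T − 100)
  original water: 1947.9(T − 30.2)
2043.2 T = 51528 + 9530.4 + 58826 = 119884
T ≈ 58.68 °C, under the boiling point, so the assumption holds.

T_f ≈ 58.7 °C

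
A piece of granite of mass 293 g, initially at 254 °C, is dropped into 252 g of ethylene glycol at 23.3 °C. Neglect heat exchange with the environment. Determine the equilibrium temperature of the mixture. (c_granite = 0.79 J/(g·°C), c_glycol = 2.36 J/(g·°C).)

T_f ≈ 87.9 °C

Heat gained plus heat lost sum to zero:
293×0.79×(T − 254) + 252×2.36×(T − 23.3) = 0
231.47(T − 254) + 594.72(T − 23.3) = 0
(231.47 + 594.72) T = 231.47×254 + 594.72×23.3
T = 72650 / 826.19 = 87.9 °C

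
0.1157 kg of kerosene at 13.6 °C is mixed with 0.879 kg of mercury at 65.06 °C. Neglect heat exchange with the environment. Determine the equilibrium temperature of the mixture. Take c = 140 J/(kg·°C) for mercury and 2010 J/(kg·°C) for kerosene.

T_f ≈ 31.4 °C

Heat gained plus heat lost sum to zero:
0.879·140·(T − 65.06) + 0.1157·2010·(T − 13.6) = 0
355.62 T = 11169
T ≈ 31.41 °C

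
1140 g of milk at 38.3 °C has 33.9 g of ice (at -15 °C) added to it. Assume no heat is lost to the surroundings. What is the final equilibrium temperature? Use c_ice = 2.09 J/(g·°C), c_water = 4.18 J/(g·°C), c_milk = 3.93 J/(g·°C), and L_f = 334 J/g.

T_f ≈ 34.4 °C

Sum of m c ΔT and latent-heat terms is zero:
ice -15→0 °C: 33.9×2.09×15 = 1062.8
  melt ice: 33.9×334 = 11323
  warm the meltwater: 141.7 T
  milk: 4480.2(T − 38.3)
4621.9 T = 171592 − 12385 = 159206
T ≈ 34.45 °C. Since T > 0 °C, the all-ice-melts assumption holds.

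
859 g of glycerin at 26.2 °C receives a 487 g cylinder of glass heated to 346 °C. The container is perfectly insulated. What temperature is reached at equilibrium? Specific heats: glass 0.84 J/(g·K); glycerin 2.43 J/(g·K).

T_f ≈ 78.6 °C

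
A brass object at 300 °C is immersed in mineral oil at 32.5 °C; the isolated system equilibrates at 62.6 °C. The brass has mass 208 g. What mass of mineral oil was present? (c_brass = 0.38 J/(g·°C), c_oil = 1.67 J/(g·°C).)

Heat gained plus heat lost sum to zero:
208×0.38×(62.6 − 300) + m×1.67×(62.6 − 32.5) = 0
50.27 m = 18764
m = 18764/50.27 ≈ 373.3 g

m ≈ 373 g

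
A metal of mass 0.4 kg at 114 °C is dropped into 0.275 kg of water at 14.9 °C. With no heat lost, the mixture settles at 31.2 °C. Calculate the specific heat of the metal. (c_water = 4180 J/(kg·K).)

c ≈ 566 J/(kg·K)

m_s c (T_s − T_f) = m_water c_water (T_f − T_0):
0.4×c×(114 − 31.2) = 0.275×4180×(31.2 − 14.9)
33.12 c = 18737  ⇒  c ≈ 565.7 J/(kg·K)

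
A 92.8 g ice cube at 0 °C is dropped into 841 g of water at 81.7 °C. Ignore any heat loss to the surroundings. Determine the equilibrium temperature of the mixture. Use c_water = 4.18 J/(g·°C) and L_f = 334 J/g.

Energy balance with sensible and latent terms:
fusion: m_ice L_f = 92.8·334 = 30995; warm the meltwater: 387.9 T; water cools: 841·4.18·(T − 81.7) = 3515.4(T − 81.7)
3903.3 T = 287207 − 30995 = 256211
T ≈ 65.64 °C. Since T > 0 °C, the all-ice-melts assumption holds.

T_f ≈ 65.6 °C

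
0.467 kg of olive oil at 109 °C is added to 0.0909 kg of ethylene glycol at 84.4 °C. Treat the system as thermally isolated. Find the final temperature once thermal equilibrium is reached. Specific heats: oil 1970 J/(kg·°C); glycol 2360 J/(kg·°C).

T_f ≈ 104.3 °C

Energy conservation, ΣQ = 0:
0.467·1970·(T − 109) + 0.0909·2360·(T − 84.4) = 0
1134.5 T = 118385
T = 118385/1134.5 ≈ 104.35 °C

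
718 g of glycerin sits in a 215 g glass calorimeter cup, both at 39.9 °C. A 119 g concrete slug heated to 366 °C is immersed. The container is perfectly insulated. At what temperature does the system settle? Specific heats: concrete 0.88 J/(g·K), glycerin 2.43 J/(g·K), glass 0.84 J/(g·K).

Net heat exchanged in the isolated system is zero:
119*0.88*(T − 366) + 718*2.43*(T − 39.9) + 215*0.84*(T − 39.9) = 0
(104.72 + 1744.7 + 180.6) T = 104.72*366 + 1744.7*39.9 + 180.6*39.9
T = 115149/2030.1 ≈ 56.72 °C

T_f ≈ 56.7 °C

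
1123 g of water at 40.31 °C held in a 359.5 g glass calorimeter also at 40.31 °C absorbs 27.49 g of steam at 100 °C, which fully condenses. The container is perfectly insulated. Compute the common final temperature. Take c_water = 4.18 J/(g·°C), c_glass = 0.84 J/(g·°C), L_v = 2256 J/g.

Taking heat into each body as positive, Σ m c ΔT = 0:
condense steam: −27.49·2256 = −62017; condensed water 100 °C→T: 114.91(T − 100); original water: 4694.1(T − 40.31); glass cup: 359.5·0.84·(T − 40.31) = 301.98(T − 40.31)
5111 T = 62017 + 11491 + 201394 = 274902
T ≈ 53.79 °C — below 100 °C, confirming all the steam condensed.

T_f ≈ 53.8 °C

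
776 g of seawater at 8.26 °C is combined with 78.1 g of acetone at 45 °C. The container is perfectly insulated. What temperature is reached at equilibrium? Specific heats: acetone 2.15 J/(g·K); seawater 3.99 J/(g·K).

T_f ≈ 10.1 °C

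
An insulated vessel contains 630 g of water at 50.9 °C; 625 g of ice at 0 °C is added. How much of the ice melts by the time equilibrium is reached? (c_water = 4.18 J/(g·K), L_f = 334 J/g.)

m_melted ≈ 401 g

Water can give up m c ΔT = 630·4.18·50.9 = 134040 J before reaching 0 °C.
Fully melting the ice requires m_ice L_f = 625·334 = 208750 J.
Since 134040 < 208750 J, not all the ice melts; equilibrium is at 0 °C.
m_melt = 134040 / L_f = 401.3 g.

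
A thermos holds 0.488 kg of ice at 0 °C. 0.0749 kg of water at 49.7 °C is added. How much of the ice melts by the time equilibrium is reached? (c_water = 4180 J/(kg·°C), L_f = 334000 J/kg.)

m_melted ≈ 0.0466 kg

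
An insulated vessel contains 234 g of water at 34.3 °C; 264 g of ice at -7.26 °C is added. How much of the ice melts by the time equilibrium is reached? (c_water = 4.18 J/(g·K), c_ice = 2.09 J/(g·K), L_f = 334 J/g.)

Heat available from the water dropping to 0 °C: 234·4.18·34.3 = 33550 J.
Of that, 264·2.09·7.26 = 4005.8 J goes to bring the ice to 0 °C, leaving 29544 J.
To melt every bit of ice: 264·334 = 88176 J.
29544 J < 88176 J, so only part of the ice melts and the system sits at 0 °C.
Mass melted = 29544/334 ≈ 88.45 g.

m_melted ≈ 88.5 g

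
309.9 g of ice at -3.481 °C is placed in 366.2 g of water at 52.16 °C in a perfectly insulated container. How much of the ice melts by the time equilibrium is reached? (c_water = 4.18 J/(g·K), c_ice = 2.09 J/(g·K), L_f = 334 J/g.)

Cooling the water to 0 °C releases 366.2×4.18×52.16 = 79842 J.
Of that, 309.9×2.09×3.481 = 2254.6 J goes to bring the ice to 0 °C, leaving 77588 J.
To melt every bit of ice: 309.9×334 = 103507 J.
That's not enough to melt it all — equilibrium is at 0 °C with ice remaining.
m_melted×334 = 77588  ⇒  m_melted ≈ 232.3 g.

m_melted ≈ 232 g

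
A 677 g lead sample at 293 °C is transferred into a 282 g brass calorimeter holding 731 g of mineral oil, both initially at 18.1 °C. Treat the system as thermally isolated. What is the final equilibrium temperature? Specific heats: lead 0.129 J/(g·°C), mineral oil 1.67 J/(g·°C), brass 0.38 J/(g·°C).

T_f ≈ 35.1 °C

Setting the total heat transfer to zero:
677·0.129·(T − 293) + 731·1.67·(T − 18.1) + 282·0.38·(T − 18.1) = 0
(87.33 + 1220.8 + 107.16) T = 87.33·293 + 1220.8·18.1 + 107.16·18.1
T = 49624 / 1415.3 = 35.1 °C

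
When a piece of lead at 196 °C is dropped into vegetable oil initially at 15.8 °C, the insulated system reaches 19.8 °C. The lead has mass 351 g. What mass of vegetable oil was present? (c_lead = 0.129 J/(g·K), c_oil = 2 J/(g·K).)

m ≈ 997 g

Heat lost by the lead = heat gained by the oil:
351×0.129×(196 − 19.8) = m×2×(19.8 − 15.8)
8 m = 7978.2  ⇒  m ≈ 997.3 g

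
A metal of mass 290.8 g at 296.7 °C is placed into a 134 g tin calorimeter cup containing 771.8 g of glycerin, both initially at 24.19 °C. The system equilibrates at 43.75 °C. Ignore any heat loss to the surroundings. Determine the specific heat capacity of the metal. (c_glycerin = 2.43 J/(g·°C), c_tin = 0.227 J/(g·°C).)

Taking heat into each body as positive, Σ m c ΔT = 0:
290.8×c×(43.75 − 296.7) + 771.8×2.43×(43.75 − 24.19) + 134×0.227×(43.75 − 24.19) = 0
-73558 c = -37279
c = -37279/-73558 ≈ 0.5068 J/(g·°C)

c ≈ 0.507 J/(g·°C)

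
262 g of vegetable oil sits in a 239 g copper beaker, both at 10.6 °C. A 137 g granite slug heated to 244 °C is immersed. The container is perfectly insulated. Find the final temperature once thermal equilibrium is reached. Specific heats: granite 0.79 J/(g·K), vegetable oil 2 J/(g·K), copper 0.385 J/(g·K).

Heat gained plus heat lost sum to zero:
137×0.79×(T − 244) + 262×2×(T − 10.6) + 239×0.385×(T − 10.6) = 0
108.23(T − 244) + 524(T − 10.6) + 92.02(T − 10.6) = 0
(108.23 + 524 + 92.02) T = 108.23×244 + 524×10.6 + 92.02×10.6
T = 32938/724.25 ≈ 45.48 °C

T_f ≈ 45.5 °C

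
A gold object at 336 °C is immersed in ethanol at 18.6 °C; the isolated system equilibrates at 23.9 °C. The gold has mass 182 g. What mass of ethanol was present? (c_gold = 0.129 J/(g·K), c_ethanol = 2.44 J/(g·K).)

|Q_gold| = |Q_ethanol|:
182×0.129×(336 − 23.9) = m×2.44×(23.9 − 18.6)
12.93 m = 7327.5  ⇒  m ≈ 566.6 g

m ≈ 567 g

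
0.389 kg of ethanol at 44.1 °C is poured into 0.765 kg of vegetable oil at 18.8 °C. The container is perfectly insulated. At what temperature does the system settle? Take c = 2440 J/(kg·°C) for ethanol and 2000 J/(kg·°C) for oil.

T_f ≈ 28.5 °C

Heat gained plus heat lost sum to zero:
0.389×2440×(T − 44.1) + 0.765×2000×(T − 18.8) = 0
949.16(T − 44.1) + 1530(T − 18.8) = 0
2479.2 T = 70622
T ≈ 28.49 °C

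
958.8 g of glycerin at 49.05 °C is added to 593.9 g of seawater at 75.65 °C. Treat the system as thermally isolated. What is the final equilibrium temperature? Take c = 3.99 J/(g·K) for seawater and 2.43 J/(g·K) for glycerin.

T_f ≈ 62.5 °C

Heat gained plus heat lost sum to zero:
593.9·3.99·(T − 75.65) + 958.8·2.43·(T − 49.05) = 0
2369.7(T − 75.65) + 2329.9(T − 49.05) = 0
(2369.7 + 2329.9) T = 2369.7·75.65 + 2329.9·49.05
T = 293546/4699.5 ≈ 62.46 °C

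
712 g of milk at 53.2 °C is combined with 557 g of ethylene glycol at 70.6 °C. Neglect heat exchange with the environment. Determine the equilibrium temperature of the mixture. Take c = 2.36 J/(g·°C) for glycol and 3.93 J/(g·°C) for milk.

T_f ≈ 58.8 °C

Net heat exchanged in the isolated system is zero:
557*2.36*(T − 70.6) + 712*3.93*(T − 53.2) = 0
(1314.5 + 2798.2) T = 1314.5*70.6 + 2798.2*53.2
T = 241667/4112.7 ≈ 58.76 °C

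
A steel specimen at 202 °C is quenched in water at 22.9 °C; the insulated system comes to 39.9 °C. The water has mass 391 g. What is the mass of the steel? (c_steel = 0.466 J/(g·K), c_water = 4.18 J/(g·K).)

m ≈ 368 g

Taking heat into each body as positive, Σ m c ΔT = 0:
m·0.466·(39.9 − 202) + 391·4.18·(39.9 − 22.9) = 0
-75.54 m = -27784
m = -27784/-75.54 ≈ 367.8 g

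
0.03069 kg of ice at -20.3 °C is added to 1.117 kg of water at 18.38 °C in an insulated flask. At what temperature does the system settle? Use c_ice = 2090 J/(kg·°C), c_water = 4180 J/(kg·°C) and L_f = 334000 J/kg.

T_f ≈ 15.5 °C

Taking heat into each body as positive, Σ m c ΔT = 0:
ice -20.3→0 °C: 0.03069·2090·20.3 = 1302.1; melt ice: 0.03069·334000 = 10250; meltwater 0→T: 0.03069·4180·T = 128.28 T; water: 4669.1(T − 18.38)
4797.3 T = 85817 − 11553 = 74265
T ≈ 15.48 °C — above 0 °C, consistent with complete melting.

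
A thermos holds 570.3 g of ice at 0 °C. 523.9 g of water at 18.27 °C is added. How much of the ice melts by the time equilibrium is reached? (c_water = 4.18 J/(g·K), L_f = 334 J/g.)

Cooling the water to 0 °C releases 523.9·4.18·18.27 = 40010 J.
To melt every bit of ice: 570.3·334 = 190480 J.
That's not enough to melt it all — equilibrium is at 0 °C with ice remaining.
Mass melted = 40010/334 ≈ 119.8 g.

m_melted ≈ 120 g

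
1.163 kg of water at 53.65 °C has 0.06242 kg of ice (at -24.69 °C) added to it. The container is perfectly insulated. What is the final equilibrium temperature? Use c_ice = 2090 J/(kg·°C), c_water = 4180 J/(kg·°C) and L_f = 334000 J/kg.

Net heat exchanged in the isolated system is zero:
ice -24.69→0 °C: 0.06242×2090×24.69 = 3221; latent heat to melt: 0.06242×334000 = 20848; meltwater 0→T: 0.06242×4180×T = 260.92 T; water: 4861.3(T − 53.65)
5122.3 T = 260811 − 24069 = 236742
T ≈ 46.22 °C — above 0 °C, consistent with complete melting.

T_f ≈ 46.2 °C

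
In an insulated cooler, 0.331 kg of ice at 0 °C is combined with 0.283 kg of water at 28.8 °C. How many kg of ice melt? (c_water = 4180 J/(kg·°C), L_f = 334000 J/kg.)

m_melted ≈ 0.102 kg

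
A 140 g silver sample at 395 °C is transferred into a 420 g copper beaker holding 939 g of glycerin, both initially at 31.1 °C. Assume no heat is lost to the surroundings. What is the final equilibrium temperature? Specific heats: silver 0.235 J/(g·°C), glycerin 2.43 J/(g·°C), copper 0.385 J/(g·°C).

T_f ≈ 35.9 °C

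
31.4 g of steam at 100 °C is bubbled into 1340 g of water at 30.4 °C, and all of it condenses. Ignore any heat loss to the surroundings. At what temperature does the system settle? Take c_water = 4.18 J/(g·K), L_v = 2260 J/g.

T_f ≈ 44.4 °C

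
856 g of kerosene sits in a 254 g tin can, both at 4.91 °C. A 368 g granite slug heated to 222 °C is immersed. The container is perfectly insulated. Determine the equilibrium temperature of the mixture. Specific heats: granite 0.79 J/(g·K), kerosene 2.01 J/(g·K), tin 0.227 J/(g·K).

T_f ≈ 35.4 °C

Setting the total heat transfer to zero:
368*0.79*(T − 222) + 856*2.01*(T − 4.91) + 254*0.227*(T − 4.91) = 0
290.72(T − 222) + 1720.6(T − 4.91) + 57.66(T − 4.91) = 0
(290.72 + 1720.6 + 57.66) T = 290.72*222 + 1720.6*4.91 + 57.66*4.91
T = 73271/2068.9 ≈ 35.41 °C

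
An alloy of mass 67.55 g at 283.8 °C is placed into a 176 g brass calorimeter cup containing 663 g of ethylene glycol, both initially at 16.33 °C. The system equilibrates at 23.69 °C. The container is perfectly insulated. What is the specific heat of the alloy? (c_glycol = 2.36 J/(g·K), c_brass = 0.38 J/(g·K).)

c ≈ 0.683 J/(g·K)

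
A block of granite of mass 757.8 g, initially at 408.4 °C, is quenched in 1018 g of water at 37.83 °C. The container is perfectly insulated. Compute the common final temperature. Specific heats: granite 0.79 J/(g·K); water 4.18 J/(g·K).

T_f ≈ 83.5 °C

Set heat shed by the hot body equal to heat absorbed by the cold body:
757.8*0.79*(408.4 − T) = 1018*4.18*(T − 37.83)
598.66(408.4 − T) = 4255.2(T − 37.83)
4853.9 T = 405469  ⇒  T ≈ 83.53 °C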